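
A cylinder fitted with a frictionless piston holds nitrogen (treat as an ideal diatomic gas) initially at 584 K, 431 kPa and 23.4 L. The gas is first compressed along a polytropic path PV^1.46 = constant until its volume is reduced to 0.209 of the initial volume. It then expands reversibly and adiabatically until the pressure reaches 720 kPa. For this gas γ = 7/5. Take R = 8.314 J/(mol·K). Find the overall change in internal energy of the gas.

n = P₁V₁/(RT₁) = 431×23.4/(8.314×584) = 2.08 mol.
Step 1 — Polytropic n=1.46: T₂ = T₁(V₁/V₂)^(n−1) = 584×(4.78)^0.46 = 1200 K; P₂ = P₁(V₁/V₂)^n = 4240 kPa.
W = (P₁V₁−P₂V₂)/(n−1) = (431×23.4−4240×4.89)/0.46 = -23100 J.
ΔU = nCvΔT = 2.08×20.8×(1200−584) = 26600 J.
Q = ΔU + W = 3470 J.
State after step 1: P = 4240 kPa, V = 4.89 L, T = 1200 K.
Step 2 — Adiabatic: T₂/T₁ = (P₂/P₁)^((γ−1)/γ) ⇒ T₂ = 1200×(0.170)^0.286 = 723 K; V₂ = 17.3 L.
ΔU = nCvΔT = 2.08×20.8×(723−1200) = -20600 J.
Q = 0 for an adiabatic process, so W = −ΔU = 20600 J.
Net over both steps: W = -2540 J, Q = 3470 J, ΔU = 6010 J.

6010 J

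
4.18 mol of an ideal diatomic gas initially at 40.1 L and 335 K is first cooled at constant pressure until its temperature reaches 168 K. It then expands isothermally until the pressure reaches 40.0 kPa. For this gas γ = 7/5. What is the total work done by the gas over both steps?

5770 J

P₁ = nRT₁/V₁ = 4.18×8.314×335/40.1 = 290 kPa.
Step 1 — Isobaric: P stays 290 kPa; V/T = const ⇒ T₂ = 168 K, V₂ = 20.1 L.
W = PΔV = 290×(20.1−40.1) kPa·L = -5800 J.
ΔU = nCvΔT = 4.18×20.8×(168−335) = -14500 J.
Q = ΔU + W = nCpΔT = -20300 J.
State after step 1: P = 290 kPa, V = 20.1 L, T = 168 K.
Step 2 — Isothermal: T stays 168 K; PV = const ⇒ V₂ = 146 L, P₂ = 40.0 kPa.
ΔU = 0 (ideal gas, T constant).
W = nRT ln(V₂/V₁) = 4.18×8.314×168×ln(7.26) = 11600 J.
Q = ΔU + W = 11600 J.
Net over both steps: W = 5770 J, Q = -8740 J, ΔU = -14500 J.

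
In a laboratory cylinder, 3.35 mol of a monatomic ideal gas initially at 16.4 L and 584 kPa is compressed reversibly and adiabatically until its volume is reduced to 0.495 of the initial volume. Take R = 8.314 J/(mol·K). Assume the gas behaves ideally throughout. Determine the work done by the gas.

-8590 J

T₁ = P₁V₁/(nR) = 584×16.4/(3.35×8.314) = 344 K.
Adiabatic: TV^(γ−1) = const ⇒ T₂ = 344×(2.02)^0.667 = 550 K; PV^γ = const ⇒ P₂ = 1890 kPa.
ΔU = nCvΔT = 3.35×12.5×(550−344) = 8590 J.
Q = 0 for an adiabatic process, so W = −ΔU = -8590 J.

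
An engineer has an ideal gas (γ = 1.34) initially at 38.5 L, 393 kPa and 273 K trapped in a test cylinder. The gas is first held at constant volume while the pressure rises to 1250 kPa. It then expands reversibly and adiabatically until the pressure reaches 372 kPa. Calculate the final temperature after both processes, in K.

638 K

n = P₁V₁/(RT₁) = 393×38.5/(8.314×273) = 6.67 mol.
Step 1 — Isochoric: V stays 38.5 L; P/T = const ⇒ T₂ = 868 K, P₂ = 1250 kPa.
W = 0 (no volume change).
ΔU = nCvΔT = 6.67×24.5×(868−273) = 97000 J.
Q = ΔU = 97000 J.
State after step 1: P = 1250 kPa, V = 38.5 L, T = 868 K.
Step 2 — Adiabatic: T₂/T₁ = (P₂/P₁)^((γ−1)/γ) ⇒ T₂ = 868×(0.298)^0.254 = 638 K; V₂ = 95.1 L.
ΔU = nCvΔT = 6.67×24.5×(638−868) = -37500 J.
Q = 0 for an adiabatic process, so W = −ΔU = 37500 J.
Net over both steps: W = 37500 J, Q = 97000 J, ΔU = 59600 J.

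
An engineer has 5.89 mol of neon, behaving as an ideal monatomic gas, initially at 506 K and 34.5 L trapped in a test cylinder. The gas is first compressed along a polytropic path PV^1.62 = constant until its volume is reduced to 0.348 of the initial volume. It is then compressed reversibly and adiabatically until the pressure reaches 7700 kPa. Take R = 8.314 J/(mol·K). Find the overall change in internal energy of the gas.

56000 J

P₁ = nRT₁/V₁ = 5.89×8.314×506/34.5 = 718 kPa.
Step 1 — Polytropic n=1.62: T₂ = T₁(V₁/V₂)^(n−1) = 506×(2.87)^0.62 = 974 K; P₂ = P₁(V₁/V₂)^n = 3970 kPa.
W = (P₁V₁−P₂V₂)/(n−1) = (718×34.5−3970×12.0)/0.62 = -36900 J.
ΔU = nCvΔT = 5.89×12.5×(974−506) = 34300 J.
Q = ΔU + W = -2590 J.
State after step 1: P = 3970 kPa, V = 12.0 L, T = 974 K.
Step 2 — Adiabatic: T₂/T₁ = (P₂/P₁)^((γ−1)/γ) ⇒ T₂ = 974×(1.94)^0.400 = 1270 K; V₂ = 8.07 L.
ΔU = nCvΔT = 5.89×12.5×(1270−974) = 21700 J.
Q = 0 for an adiabatic process, so W = −ΔU = -21700 J.
Net over both steps: W = -58600 J, Q = -2590 J, ΔU = 56000 J.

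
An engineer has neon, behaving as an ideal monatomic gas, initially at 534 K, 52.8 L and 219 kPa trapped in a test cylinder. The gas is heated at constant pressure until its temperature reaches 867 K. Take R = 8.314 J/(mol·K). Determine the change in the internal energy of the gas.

10800 J

n = P₁V₁/(RT₁) = 219×52.8/(8.314×534) = 2.60 mol.
Isobaric: P stays 219 kPa; V/T = const ⇒ T₂ = 867 K, V₂ = 85.7 L.
For an ideal gas ΔU = nCvΔT with Cv = (3/2)R = 12.5 J/(mol·K).
ΔU = 2.60×12.5×(867−534) = 10800 J.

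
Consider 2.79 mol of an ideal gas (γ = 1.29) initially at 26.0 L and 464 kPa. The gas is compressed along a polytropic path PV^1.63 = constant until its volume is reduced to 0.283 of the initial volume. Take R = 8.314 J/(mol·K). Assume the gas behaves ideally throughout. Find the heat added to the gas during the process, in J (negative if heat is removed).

27300 J

T₁ = P₁V₁/(nR) = 464×26.0/(2.79×8.314) = 520 K.
Polytropic n=1.63: T₂ = T₁(V₁/V₂)^(n−1) = 520×(3.53)^0.63 = 1150 K; P₂ = P₁(V₁/V₂)^n = 3630 kPa.
W = (P₁V₁−P₂V₂)/(n−1) = (464×26.0−3630×7.36)/0.63 = -23300 J.
ΔU = nCvΔT = 2.79×28.7×(1150−520) = 50500 J.
Q = ΔU + W = 27300 J.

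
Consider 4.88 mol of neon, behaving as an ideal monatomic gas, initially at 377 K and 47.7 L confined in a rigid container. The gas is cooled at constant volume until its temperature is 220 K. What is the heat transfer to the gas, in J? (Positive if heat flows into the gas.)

P₁ = nRT₁/V₁ = 4.88×8.314×377/47.7 = 321 kPa.
Isochoric: V stays 47.7 L; P/T = const ⇒ T₂ = 220 K, P₂ = 187 kPa.
W = 0 (no volume change).
ΔU = nCvΔT = 4.88×12.5×(220−377) = -9550 J.
Q = ΔU = -9550 J.

-9550 J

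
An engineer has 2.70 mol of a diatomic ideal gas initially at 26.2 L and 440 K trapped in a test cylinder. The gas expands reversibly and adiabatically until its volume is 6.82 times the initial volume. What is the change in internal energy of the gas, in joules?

P₁ = nRT₁/V₁ = 2.70×8.314×440/26.2 = 377 kPa.
Adiabatic: TV^(γ−1) = const ⇒ T₂ = 440×(0.147)^0.400 = 204 K; PV^γ = const ⇒ P₂ = 25.6 kPa.
For an ideal gas ΔU = nCvΔT with Cv = (5/2)R = 20.8 J/(mol·K).
ΔU = 2.70×20.8×(204−440) = -13200 J.

-13200 J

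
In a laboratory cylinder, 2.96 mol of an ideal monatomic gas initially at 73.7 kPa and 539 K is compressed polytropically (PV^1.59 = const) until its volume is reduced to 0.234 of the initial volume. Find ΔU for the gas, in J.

V₁ = nRT₁/P₁ = 2.96×8.314×539/73.7 = 180 L.
Polytropic n=1.59: T₂ = T₁(V₁/V₂)^(n−1) = 539×(4.27)^0.59 = 1270 K; P₂ = P₁(V₁/V₂)^n = 742 kPa.
For an ideal gas ΔU = nCvΔT with Cv = (3/2)R = 12.5 J/(mol·K).
ΔU = 2.96×12.5×(1270−539) = 27000 J.

27000 J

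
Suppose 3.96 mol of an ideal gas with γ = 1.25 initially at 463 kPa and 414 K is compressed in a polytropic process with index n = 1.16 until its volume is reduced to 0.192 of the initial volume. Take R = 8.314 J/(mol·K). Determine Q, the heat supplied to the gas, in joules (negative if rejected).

V₁ = nRT₁/P₁ = 3.96×8.314×414/463 = 29.4 L.
Polytropic n=1.16: T₂ = T₁(V₁/V₂)^(n−1) = 414×(5.21)^0.16 = 539 K; P₂ = P₁(V₁/V₂)^n = 3140 kPa.
W = (P₁V₁−P₂V₂)/(n−1) = (463×29.4−3140×5.65)/0.16 = -25700 J.
ΔU = nCvΔT = 3.96×33.3×(539−414) = 16500 J.
Q = ΔU + W = -9270 J.

-9270 J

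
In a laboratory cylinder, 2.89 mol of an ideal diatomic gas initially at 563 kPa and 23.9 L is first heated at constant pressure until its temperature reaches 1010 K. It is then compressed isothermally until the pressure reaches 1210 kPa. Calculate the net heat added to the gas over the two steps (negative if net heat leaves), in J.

T₁ = P₁V₁/(nR) = 563×23.9/(2.89×8.314) = 560 K.
Step 1 — Isobaric: P stays 563 kPa; V/T = const ⇒ T₂ = 1010 K, V₂ = 43.1 L.
W = PΔV = 563×(43.1−23.9) kPa·L = 10800 J.
ΔU = nCvΔT = 2.89×20.8×(1010−560) = 27000 J.
Q = ΔU + W = nCpΔT = 37800 J.
State after step 1: P = 563 kPa, V = 43.1 L, T = 1010 K.
Step 2 — Isothermal: T stays 1010 K; PV = const ⇒ V₂ = 20.1 L, P₂ = 1210 kPa.
ΔU = 0 (ideal gas, T constant).
W = nRT ln(V₂/V₁) = 2.89×8.314×1010×ln(0.465) = -18600 J.
Q = ΔU + W = -18600 J.
Net over both steps: W = -7760 J, Q = 19300 J, ΔU = 27000 J.

19300 J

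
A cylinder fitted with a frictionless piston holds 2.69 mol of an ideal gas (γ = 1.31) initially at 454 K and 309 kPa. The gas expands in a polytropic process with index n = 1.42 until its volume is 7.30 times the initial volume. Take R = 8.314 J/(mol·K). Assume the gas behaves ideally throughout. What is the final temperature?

V₁ = nRT₁/P₁ = 2.69×8.314×454/309 = 32.9 L.
Polytropic n=1.42: T₂ = T₁(V₁/V₂)^(n−1) = 454×(0.137)^0.42 = 197 K; P₂ = P₁(V₁/V₂)^n = 18.4 kPa.

197 K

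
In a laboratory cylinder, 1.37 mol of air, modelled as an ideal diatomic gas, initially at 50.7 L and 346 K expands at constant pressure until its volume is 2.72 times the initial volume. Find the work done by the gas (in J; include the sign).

P₁ = nRT₁/V₁ = 1.37×8.314×346/50.7 = 77.7 kPa.
Isobaric: P stays 77.7 kPa; V/T = const ⇒ T₂ = 941 K, V₂ = 138 L.
W = PΔV = 77.7×(138−50.7) kPa·L = 6780 J.

6780 J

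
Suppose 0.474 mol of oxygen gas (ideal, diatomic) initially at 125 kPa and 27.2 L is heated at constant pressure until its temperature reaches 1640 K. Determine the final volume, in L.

51.7 L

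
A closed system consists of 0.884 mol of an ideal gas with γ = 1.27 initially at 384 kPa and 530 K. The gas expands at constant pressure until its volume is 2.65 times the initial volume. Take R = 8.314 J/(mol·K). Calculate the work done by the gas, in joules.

6430 J

V₁ = nRT₁/P₁ = 0.884×8.314×530/384 = 10.1 L.
Isobaric: P stays 384 kPa; V/T = const ⇒ T₂ = 1400 K, V₂ = 26.9 L.
W = PΔV = 384×(26.9−10.1) kPa·L = 6430 J.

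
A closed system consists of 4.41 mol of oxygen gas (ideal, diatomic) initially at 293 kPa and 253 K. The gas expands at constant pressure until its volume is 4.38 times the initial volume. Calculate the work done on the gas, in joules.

V₁ = nRT₁/P₁ = 4.41×8.314×253/293 = 31.7 L.
Isobaric: P stays 293 kPa; V/T = const ⇒ T₂ = 1110 K, V₂ = 139 L.
W = PΔV = 293×(139−31.7) kPa·L = 31400 J.
Work done on the gas = −W_by = -31400 J.

-31400 J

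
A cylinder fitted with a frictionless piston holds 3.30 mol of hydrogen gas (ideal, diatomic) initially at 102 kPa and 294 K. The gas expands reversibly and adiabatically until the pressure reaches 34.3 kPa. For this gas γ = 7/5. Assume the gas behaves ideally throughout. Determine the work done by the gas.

V₁ = nRT₁/P₁ = 3.30×8.314×294/102 = 79.1 L.
Adiabatic: T₂/T₁ = (P₂/P₁)^((γ−1)/γ) ⇒ T₂ = 294×(0.336)^0.286 = 215 K; V₂ = 172 L.
ΔU = nCvΔT = 3.30×20.8×(215−294) = -5400 J.
Q = 0 for an adiabatic process, so W = −ΔU = 5400 J.

5400 J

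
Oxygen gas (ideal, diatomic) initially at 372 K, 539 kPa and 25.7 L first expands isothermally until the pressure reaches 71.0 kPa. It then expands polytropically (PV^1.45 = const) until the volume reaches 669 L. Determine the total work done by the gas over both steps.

n = P₁V₁/(RT₁) = 539×25.7/(8.314×372) = 4.48 mol.
Step 1 — Isothermal: T stays 372 K; PV = const ⇒ V₂ = 195 L, P₂ = 71.0 kPa.
ΔU = 0 (ideal gas, T constant).
W = nRT ln(V₂/V₁) = 4.48×8.314×372×ln(7.59) = 28100 J.
Q = ΔU + W = 28100 J.
State after step 1: P = 71.0 kPa, V = 195 L, T = 372 K.
Step 2 — Polytropic n=1.45: T₂ = T₁(V₁/V₂)^(n−1) = 372×(0.292)^0.45 = 214 K; P₂ = P₁(V₁/V₂)^n = 11.9 kPa.
W = (P₁V₁−P₂V₂)/(n−1) = (71.0×195−11.9×669)/0.45 = 13100 J.
ΔU = nCvΔT = 4.48×20.8×(214−372) = -14700 J.
Q = ΔU + W = -1640 J.
Net over both steps: W = 41200 J, Q = 26400 J, ΔU = -14700 J.

41200 J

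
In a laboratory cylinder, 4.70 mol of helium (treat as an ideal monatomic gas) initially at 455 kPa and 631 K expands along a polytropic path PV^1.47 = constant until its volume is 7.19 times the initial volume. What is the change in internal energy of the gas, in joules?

V₁ = nRT₁/P₁ = 4.70×8.314×631/455 = 54.2 L.
Polytropic n=1.47: T₂ = T₁(V₁/V₂)^(n−1) = 631×(0.139)^0.47 = 250 K; P₂ = P₁(V₁/V₂)^n = 25.0 kPa.
For an ideal gas ΔU = nCvΔT with Cv = (3/2)R = 12.5 J/(mol·K).
ΔU = 4.70×12.5×(250−631) = -22400 J.

-22400 J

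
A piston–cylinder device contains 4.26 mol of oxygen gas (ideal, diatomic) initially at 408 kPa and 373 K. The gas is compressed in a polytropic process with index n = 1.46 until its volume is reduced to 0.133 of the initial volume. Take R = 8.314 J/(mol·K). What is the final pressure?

V₁ = nRT₁/P₁ = 4.26×8.314×373/408 = 32.4 L.
Polytropic n=1.46: T₂ = T₁(V₁/V₂)^(n−1) = 373×(7.52)^0.46 = 943 K; P₂ = P₁(V₁/V₂)^n = 7760 kPa.

7760 kPa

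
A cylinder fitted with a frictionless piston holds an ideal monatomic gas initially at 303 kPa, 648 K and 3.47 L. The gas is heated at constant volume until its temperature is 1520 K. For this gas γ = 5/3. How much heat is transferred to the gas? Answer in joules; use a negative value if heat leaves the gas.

2120 J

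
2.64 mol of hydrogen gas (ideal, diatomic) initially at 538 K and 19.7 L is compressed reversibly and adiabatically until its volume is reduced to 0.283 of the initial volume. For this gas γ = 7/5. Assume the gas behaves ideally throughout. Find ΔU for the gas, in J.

P₁ = nRT₁/V₁ = 2.64×8.314×538/19.7 = 599 kPa.
Adiabatic: TV^(γ−1) = const ⇒ T₂ = 538×(3.53)^0.400 = 891 K; PV^γ = const ⇒ P₂ = 3510 kPa.
For an ideal gas ΔU = nCvΔT with Cv = (5/2)R = 20.8 J/(mol·K).
ΔU = 2.64×20.8×(891−538) = 19400 J.

19400 J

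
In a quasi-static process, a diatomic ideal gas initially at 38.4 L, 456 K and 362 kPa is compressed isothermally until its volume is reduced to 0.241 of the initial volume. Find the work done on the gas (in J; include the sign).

19800 J

n = P₁V₁/(RT₁) = 362×38.4/(8.314×456) = 3.67 mol.
Isothermal: T stays 456 K; PV = const ⇒ V₂ = 9.25 L, P₂ = 1500 kPa.
W = nRT ln(V₂/V₁) = 3.67×8.314×456×ln(0.241) = -19800 J.
Work done on the gas = −W_by = 19800 J.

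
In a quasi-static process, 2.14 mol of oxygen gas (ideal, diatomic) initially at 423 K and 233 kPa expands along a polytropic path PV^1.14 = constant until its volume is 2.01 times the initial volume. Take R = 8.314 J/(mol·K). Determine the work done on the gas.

V₁ = nRT₁/P₁ = 2.14×8.314×423/233 = 32.3 L.
Polytropic n=1.14: T₂ = T₁(V₁/V₂)^(n−1) = 423×(0.498)^0.14 = 384 K; P₂ = P₁(V₁/V₂)^n = 105 kPa.
W = (P₁V₁−P₂V₂)/(n−1) = (233×32.3−105×64.9)/0.14 = 5010 J.
Work done on the gas = −W_by = -5010 J.

-5010 J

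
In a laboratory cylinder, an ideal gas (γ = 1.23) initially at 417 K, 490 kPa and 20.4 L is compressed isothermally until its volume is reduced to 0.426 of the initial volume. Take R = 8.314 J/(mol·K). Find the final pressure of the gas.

1150 kPa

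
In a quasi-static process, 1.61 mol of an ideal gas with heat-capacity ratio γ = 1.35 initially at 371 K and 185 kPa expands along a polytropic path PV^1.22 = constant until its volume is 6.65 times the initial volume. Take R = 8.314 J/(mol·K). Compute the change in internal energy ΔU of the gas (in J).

-4840 J

V₁ = nRT₁/P₁ = 1.61×8.314×371/185 = 26.8 L.
Polytropic n=1.22: T₂ = T₁(V₁/V₂)^(n−1) = 371×(0.150)^0.22 = 245 K; P₂ = P₁(V₁/V₂)^n = 18.3 kPa.
For an ideal gas ΔU = nCvΔT with Cv = R/(γ−1) = 23.8 J/(mol·K).
ΔU = 1.61×23.8×(245−371) = -4840 J.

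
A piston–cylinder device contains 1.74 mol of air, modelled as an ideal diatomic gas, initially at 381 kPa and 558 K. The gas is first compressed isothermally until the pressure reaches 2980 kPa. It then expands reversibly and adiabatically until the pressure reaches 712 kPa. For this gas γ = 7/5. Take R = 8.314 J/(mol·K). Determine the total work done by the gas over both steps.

V₁ = nRT₁/P₁ = 1.74×8.314×558/381 = 21.2 L.
Step 1 — Isothermal: T stays 558 K; PV = const ⇒ V₂ = 2.71 L, P₂ = 2980 kPa.
ΔU = 0 (ideal gas, T constant).
W = nRT ln(V₂/V₁) = 1.74×8.314×558×ln(0.128) = -16600 J.
Q = ΔU + W = -16600 J.
State after step 1: P = 2980 kPa, V = 2.71 L, T = 558 K.
Step 2 — Adiabatic: T₂/T₁ = (P₂/P₁)^((γ−1)/γ) ⇒ T₂ = 558×(0.239)^0.286 = 371 K; V₂ = 7.53 L.
ΔU = nCvΔT = 1.74×20.8×(371−558) = -6770 J.
Q = 0 for an adiabatic process, so W = −ΔU = 6770 J.
Net over both steps: W = -9830 J, Q = -16600 J, ΔU = -6770 J.

-9830 J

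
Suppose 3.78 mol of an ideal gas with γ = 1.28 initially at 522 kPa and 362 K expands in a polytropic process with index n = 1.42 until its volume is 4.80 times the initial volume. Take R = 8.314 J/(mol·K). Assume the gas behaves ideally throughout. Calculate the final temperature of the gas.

187 K

V₁ = nRT₁/P₁ = 3.78×8.314×362/522 = 21.8 L.
Polytropic n=1.42: T₂ = T₁(V₁/V₂)^(n−1) = 362×(0.208)^0.42 = 187 K; P₂ = P₁(V₁/V₂)^n = 56.3 kPa.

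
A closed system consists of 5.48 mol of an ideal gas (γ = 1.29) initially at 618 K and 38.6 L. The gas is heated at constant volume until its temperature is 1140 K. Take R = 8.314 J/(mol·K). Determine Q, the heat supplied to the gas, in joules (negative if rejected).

82000 J

P₁ = nRT₁/V₁ = 5.48×8.314×618/38.6 = 729 kPa.
Isochoric: V stays 38.6 L; P/T = const ⇒ T₂ = 1140 K, P₂ = 1350 kPa.
W = 0 (no volume change).
ΔU = nCvΔT = 5.48×28.7×(1140−618) = 82000 J.
Q = ΔU = 82000 J.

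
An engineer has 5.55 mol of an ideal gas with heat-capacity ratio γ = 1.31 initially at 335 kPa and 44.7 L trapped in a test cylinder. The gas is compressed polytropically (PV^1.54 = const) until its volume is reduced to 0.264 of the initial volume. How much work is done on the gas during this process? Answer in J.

29200 J

T₁ = P₁V₁/(nR) = 335×44.7/(5.55×8.314) = 325 K.
Polytropic n=1.54: T₂ = T₁(V₁/V₂)^(n−1) = 325×(3.79)^0.54 = 666 K; P₂ = P₁(V₁/V₂)^n = 2600 kPa.
W = (P₁V₁−P₂V₂)/(n−1) = (335×44.7−2600×11.8)/0.54 = -29200 J.
Work done on the gas = −W_by = 29200 J.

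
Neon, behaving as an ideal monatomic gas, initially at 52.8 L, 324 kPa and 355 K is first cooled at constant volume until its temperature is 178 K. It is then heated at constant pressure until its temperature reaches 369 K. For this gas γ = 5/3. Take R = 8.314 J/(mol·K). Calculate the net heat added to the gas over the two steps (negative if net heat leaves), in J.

n = P₁V₁/(RT₁) = 324×52.8/(8.314×355) = 5.80 mol.
Step 1 — Isochoric: V stays 52.8 L; P/T = const ⇒ T₂ = 178 K, P₂ = 162 kPa.
W = 0 (no volume change).
ΔU = nCvΔT = 5.80×12.5×(178−355) = -12800 J.
Q = ΔU = -12800 J.
State after step 1: P = 162 kPa, V = 52.8 L, T = 178 K.
Step 2 — Isobaric: P stays 162 kPa; V/T = const ⇒ T₂ = 369 K, V₂ = 109 L.
W = PΔV = 162×(109−52.8) kPa·L = 9200 J.
ΔU = nCvΔT = 5.80×12.5×(369−178) = 13800 J.
Q = ΔU + W = nCpΔT = 23000 J.
Net over both steps: W = 9200 J, Q = 10200 J, ΔU = 1010 J.

10200 J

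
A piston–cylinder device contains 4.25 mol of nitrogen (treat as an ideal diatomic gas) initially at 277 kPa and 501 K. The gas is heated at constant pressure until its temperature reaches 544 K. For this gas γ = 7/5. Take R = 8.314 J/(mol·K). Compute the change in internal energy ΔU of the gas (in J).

V₁ = nRT₁/P₁ = 4.25×8.314×501/277 = 63.9 L.
Isobaric: P stays 277 kPa; V/T = const ⇒ T₂ = 544 K, V₂ = 69.4 L.
For an ideal gas ΔU = nCvΔT with Cv = (5/2)R = 20.8 J/(mol·K).
ΔU = 4.25×20.8×(544−501) = 3800 J.

3800 J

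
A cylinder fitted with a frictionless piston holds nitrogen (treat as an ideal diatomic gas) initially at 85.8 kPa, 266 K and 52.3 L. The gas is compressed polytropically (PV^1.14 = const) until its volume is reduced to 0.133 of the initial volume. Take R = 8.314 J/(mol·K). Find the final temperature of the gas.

353 K

Polytropic n=1.14: T₂ = T₁(V₁/V₂)^(n−1) = 266×(7.52)^0.14 = 353 K; P₂ = P₁(V₁/V₂)^n = 856 kPa.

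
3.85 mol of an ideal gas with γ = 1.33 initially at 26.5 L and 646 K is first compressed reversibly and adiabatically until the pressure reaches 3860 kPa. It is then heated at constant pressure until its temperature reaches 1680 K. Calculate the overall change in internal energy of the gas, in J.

100000 J

P₁ = nRT₁/V₁ = 3.85×8.314×646/26.5 = 780 kPa.
Step 1 — Adiabatic: T₂/T₁ = (P₂/P₁)^((γ−1)/γ) ⇒ T₂ = 646×(4.95)^0.248 = 961 K; V₂ = 7.97 L.
ΔU = nCvΔT = 3.85×25.2×(961−646) = 30500 J.
Q = 0 for an adiabatic process, so W = −ΔU = -30500 J.
State after step 1: P = 3860 kPa, V = 7.97 L, T = 961 K.
Step 2 — Isobaric: P stays 3860 kPa; V/T = const ⇒ T₂ = 1680 K, V₂ = 13.9 L.
W = PΔV = 3860×(13.9−7.97) kPa·L = 23000 J.
ΔU = nCvΔT = 3.85×25.2×(1680−961) = 69800 J.
Q = ΔU + W = nCpΔT = 92800 J.
Net over both steps: W = -7480 J, Q = 92800 J, ΔU = 100000 J.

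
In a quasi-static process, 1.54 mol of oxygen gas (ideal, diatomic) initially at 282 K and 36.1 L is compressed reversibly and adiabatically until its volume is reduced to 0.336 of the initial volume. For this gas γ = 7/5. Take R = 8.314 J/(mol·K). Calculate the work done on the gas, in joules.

P₁ = nRT₁/V₁ = 1.54×8.314×282/36.1 = 100 kPa.
Adiabatic: TV^(γ−1) = const ⇒ T₂ = 282×(2.98)^0.400 = 436 K; PV^γ = const ⇒ P₂ = 460 kPa.
ΔU = nCvΔT = 1.54×20.8×(436−282) = 4940 J.
Q = 0 for an adiabatic process, so W = −ΔU = -4940 J.
Work done on the gas = −W_by = 4940 J.

4940 J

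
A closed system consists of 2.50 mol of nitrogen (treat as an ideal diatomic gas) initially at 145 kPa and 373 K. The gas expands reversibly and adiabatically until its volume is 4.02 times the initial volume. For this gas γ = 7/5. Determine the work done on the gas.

-8270 J

V₁ = nRT₁/P₁ = 2.50×8.314×373/145 = 53.5 L.
Adiabatic: TV^(γ−1) = const ⇒ T₂ = 373×(0.249)^0.400 = 214 K; PV^γ = const ⇒ P₂ = 20.7 kPa.
ΔU = nCvΔT = 2.50×20.8×(214−373) = -8270 J.
Q = 0 for an adiabatic process, so W = −ΔU = 8270 J.
Work done on the gas = −W_by = -8270 J.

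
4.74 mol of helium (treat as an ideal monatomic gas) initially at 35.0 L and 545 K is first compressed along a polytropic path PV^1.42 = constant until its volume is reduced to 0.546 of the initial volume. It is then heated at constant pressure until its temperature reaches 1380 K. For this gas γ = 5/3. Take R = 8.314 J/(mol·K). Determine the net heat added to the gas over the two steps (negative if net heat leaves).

61300 J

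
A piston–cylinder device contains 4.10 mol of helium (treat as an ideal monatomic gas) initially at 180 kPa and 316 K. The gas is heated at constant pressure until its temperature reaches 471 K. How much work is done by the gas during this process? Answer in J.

V₁ = nRT₁/P₁ = 4.10×8.314×316/180 = 59.8 L.
Isobaric: P stays 180 kPa; V/T = const ⇒ T₂ = 471 K, V₂ = 89.2 L.
W = PΔV = 180×(89.2−59.8) kPa·L = 5280 J.

5280 J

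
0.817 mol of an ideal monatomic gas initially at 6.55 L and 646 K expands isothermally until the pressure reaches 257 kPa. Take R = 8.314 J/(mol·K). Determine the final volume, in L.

17.1 L

P₁ = nRT₁/V₁ = 0.817×8.314×646/6.55 = 670 kPa.
Isothermal: T stays 646 K; PV = const ⇒ V₂ = 17.1 L, P₂ = 257 kPa.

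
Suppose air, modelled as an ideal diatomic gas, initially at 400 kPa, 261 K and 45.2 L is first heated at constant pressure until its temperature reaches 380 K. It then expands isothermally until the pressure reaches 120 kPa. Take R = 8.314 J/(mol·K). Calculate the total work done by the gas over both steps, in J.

n = P₁V₁/(RT₁) = 400×45.2/(8.314×261) = 8.33 mol.
Step 1 — Isobaric: P stays 400 kPa; V/T = const ⇒ T₂ = 380 K, V₂ = 65.8 L.
W = PΔV = 400×(65.8−45.2) kPa·L = 8240 J.
ΔU = nCvΔT = 8.33×20.8×(380−261) = 20600 J.
Q = ΔU + W = nCpΔT = 28900 J.
State after step 1: P = 400 kPa, V = 65.8 L, T = 380 K.
Step 2 — Isothermal: T stays 380 K; PV = const ⇒ V₂ = 219 L, P₂ = 120 kPa.
ΔU = 0 (ideal gas, T constant).
W = nRT ln(V₂/V₁) = 8.33×8.314×380×ln(3.33) = 31700 J.
Q = ΔU + W = 31700 J.
Net over both steps: W = 39900 J, Q = 60500 J, ΔU = 20600 J.

39900 J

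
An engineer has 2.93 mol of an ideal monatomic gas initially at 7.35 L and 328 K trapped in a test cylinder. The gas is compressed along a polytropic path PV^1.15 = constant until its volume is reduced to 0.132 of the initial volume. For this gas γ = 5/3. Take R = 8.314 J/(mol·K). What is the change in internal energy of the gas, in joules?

4250 J

P₁ = nRT₁/V₁ = 2.93×8.314×328/7.35 = 1090 kPa.
Polytropic n=1.15: T₂ = T₁(V₁/V₂)^(n−1) = 328×(7.58)^0.15 = 444 K; P₂ = P₁(V₁/V₂)^n = 11200 kPa.
For an ideal gas ΔU = nCvΔT with Cv = (3/2)R = 12.5 J/(mol·K).
ΔU = 2.93×12.5×(444−328) = 4250 J.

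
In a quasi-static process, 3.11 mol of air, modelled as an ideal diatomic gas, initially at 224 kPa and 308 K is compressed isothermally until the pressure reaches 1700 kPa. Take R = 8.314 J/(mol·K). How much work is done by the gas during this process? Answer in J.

-16100 J

V₁ = nRT₁/P₁ = 3.11×8.314×308/224 = 35.6 L.
Isothermal: T stays 308 K; PV = const ⇒ V₂ = 4.68 L, P₂ = 1700 kPa.
W = nRT ln(V₂/V₁) = 3.11×8.314×308×ln(0.132) = -16100 J.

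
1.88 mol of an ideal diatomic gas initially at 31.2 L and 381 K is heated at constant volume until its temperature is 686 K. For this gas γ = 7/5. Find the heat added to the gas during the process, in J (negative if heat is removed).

11900 J

P₁ = nRT₁/V₁ = 1.88×8.314×381/31.2 = 191 kPa.
Isochoric: V stays 31.2 L; P/T = const ⇒ T₂ = 686 K, P₂ = 344 kPa.
W = 0 (no volume change).
ΔU = nCvΔT = 1.88×20.8×(686−381) = 11900 J.
Q = ΔU = 11900 J.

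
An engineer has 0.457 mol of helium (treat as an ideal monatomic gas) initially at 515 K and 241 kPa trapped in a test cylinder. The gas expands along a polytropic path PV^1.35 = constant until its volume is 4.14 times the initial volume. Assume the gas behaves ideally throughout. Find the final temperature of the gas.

V₁ = nRT₁/P₁ = 0.457×8.314×515/241 = 8.12 L.
Polytropic n=1.35: T₂ = T₁(V₁/V₂)^(n−1) = 515×(0.242)^0.35 = 313 K; P₂ = P₁(V₁/V₂)^n = 35.4 kPa.

313 K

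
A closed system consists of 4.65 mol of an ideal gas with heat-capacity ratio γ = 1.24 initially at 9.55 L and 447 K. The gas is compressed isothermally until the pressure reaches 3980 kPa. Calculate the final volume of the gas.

4.34 L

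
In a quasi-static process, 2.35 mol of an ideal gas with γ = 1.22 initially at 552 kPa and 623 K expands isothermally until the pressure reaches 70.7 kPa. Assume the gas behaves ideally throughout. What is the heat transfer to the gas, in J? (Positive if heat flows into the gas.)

25000 J

V₁ = nRT₁/P₁ = 2.35×8.314×623/552 = 22.1 L.
Isothermal: T stays 623 K; PV = const ⇒ V₂ = 172 L, P₂ = 70.7 kPa.
ΔU = 0 (ideal gas, T constant).
W = nRT ln(V₂/V₁) = 2.35×8.314×623×ln(7.81) = 25000 J.
Q = ΔU + W = 25000 J.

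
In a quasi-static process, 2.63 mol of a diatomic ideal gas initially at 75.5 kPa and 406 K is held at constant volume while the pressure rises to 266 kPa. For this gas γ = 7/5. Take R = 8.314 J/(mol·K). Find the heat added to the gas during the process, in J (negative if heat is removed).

56000 J

V₁ = nRT₁/P₁ = 2.63×8.314×406/75.5 = 118 L.
Isochoric: V stays 118 L; P/T = const ⇒ T₂ = 1430 K, P₂ = 266 kPa.
W = 0 (no volume change).
ΔU = nCvΔT = 2.63×20.8×(1430−406) = 56000 J.
Q = ΔU = 56000 J.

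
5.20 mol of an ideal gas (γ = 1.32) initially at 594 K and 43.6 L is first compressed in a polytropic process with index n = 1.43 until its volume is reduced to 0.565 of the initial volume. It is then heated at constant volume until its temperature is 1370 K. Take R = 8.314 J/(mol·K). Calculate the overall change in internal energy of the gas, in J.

P₁ = nRT₁/V₁ = 5.20×8.314×594/43.6 = 589 kPa.
Step 1 — Polytropic n=1.43: T₂ = T₁(V₁/V₂)^(n−1) = 594×(1.77)^0.43 = 759 K; P₂ = P₁(V₁/V₂)^n = 1330 kPa.
W = (P₁V₁−P₂V₂)/(n−1) = (589×43.6−1330×24.6)/0.43 = -16600 J.
ΔU = nCvΔT = 5.20×26.0×(759−594) = 22300 J.
Q = ΔU + W = 5710 J.
State after step 1: P = 1330 kPa, V = 24.6 L, T = 759 K.
Step 2 — Isochoric: V stays 24.6 L; P/T = const ⇒ T₂ = 1370 K, P₂ = 2400 kPa.
W = 0 (no volume change).
ΔU = nCvΔT = 5.20×26.0×(1370−759) = 82500 J.
Q = ΔU = 82500 J.
Net over both steps: W = -16600 J, Q = 88200 J, ΔU = 105000 J.

105000 J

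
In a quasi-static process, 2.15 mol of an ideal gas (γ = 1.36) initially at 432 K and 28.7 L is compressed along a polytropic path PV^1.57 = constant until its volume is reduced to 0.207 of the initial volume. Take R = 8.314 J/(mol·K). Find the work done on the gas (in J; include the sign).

P₁ = nRT₁/V₁ = 2.15×8.314×432/28.7 = 269 kPa.
Polytropic n=1.57: T₂ = T₁(V₁/V₂)^(n−1) = 432×(4.83)^0.57 = 1060 K; P₂ = P₁(V₁/V₂)^n = 3190 kPa.
W = (P₁V₁−P₂V₂)/(n−1) = (269×28.7−3190×5.94)/0.57 = -19700 J.
Work done on the gas = −W_by = 19700 J.

19700 J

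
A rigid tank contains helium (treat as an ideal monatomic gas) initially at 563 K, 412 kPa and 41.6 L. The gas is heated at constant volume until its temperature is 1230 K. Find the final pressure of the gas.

Isochoric: V stays 41.6 L; P/T = const ⇒ T₂ = 1230 K, P₂ = 900 kPa.

900 kPa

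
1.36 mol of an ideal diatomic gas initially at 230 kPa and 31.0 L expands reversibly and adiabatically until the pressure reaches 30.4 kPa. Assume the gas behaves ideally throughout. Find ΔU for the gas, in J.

T₁ = P₁V₁/(nR) = 230×31.0/(1.36×8.314) = 631 K.
Adiabatic: T₂/T₁ = (P₂/P₁)^((γ−1)/γ) ⇒ T₂ = 631×(0.132)^0.286 = 354 K; V₂ = 132 L.
For an ideal gas ΔU = nCvΔT with Cv = (5/2)R = 20.8 J/(mol·K).
ΔU = 1.36×20.8×(354−631) = -7830 J.

-7830 J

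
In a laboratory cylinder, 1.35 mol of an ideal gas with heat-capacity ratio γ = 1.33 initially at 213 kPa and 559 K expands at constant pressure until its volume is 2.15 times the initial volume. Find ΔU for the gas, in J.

21900 J

V₁ = nRT₁/P₁ = 1.35×8.314×559/213 = 29.5 L.
Isobaric: P stays 213 kPa; V/T = const ⇒ T₂ = 1200 K, V₂ = 63.3 L.
For an ideal gas ΔU = nCvΔT with Cv = R/(γ−1) = 25.2 J/(mol·K).
ΔU = 1.35×25.2×(1200−559) = 21900 J.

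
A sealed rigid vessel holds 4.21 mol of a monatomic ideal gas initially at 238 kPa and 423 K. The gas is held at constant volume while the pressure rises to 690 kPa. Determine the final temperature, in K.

1230 K

V₁ = nRT₁/P₁ = 4.21×8.314×423/238 = 62.2 L.
Isochoric: V stays 62.2 L; P/T = const ⇒ T₂ = 1230 K, P₂ = 690 kPa.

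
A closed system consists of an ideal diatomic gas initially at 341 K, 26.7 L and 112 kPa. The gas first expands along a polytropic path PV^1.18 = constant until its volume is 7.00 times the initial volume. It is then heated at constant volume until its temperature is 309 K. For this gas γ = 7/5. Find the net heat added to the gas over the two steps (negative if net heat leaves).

4210 J

n = P₁V₁/(RT₁) = 112×26.7/(8.314×341) = 1.05 mol.
Step 1 — Polytropic n=1.18: T₂ = T₁(V₁/V₂)^(n−1) = 341×(0.143)^0.18 = 240 K; P₂ = P₁(V₁/V₂)^n = 11.3 kPa.
W = (P₁V₁−P₂V₂)/(n−1) = (112×26.7−11.3×187)/0.18 = 4910 J.
ΔU = nCvΔT = 1.05×20.8×(240−341) = -2210 J.
Q = ΔU + W = 2700 J.
State after step 1: P = 11.3 kPa, V = 187 L, T = 240 K.
Step 2 — Isochoric: V stays 187 L; P/T = const ⇒ T₂ = 309 K, P₂ = 14.5 kPa.
W = 0 (no volume change).
ΔU = nCvΔT = 1.05×20.8×(309−240) = 1510 J.
Q = ΔU = 1510 J.
Net over both steps: W = 4910 J, Q = 4210 J, ΔU = -702 J.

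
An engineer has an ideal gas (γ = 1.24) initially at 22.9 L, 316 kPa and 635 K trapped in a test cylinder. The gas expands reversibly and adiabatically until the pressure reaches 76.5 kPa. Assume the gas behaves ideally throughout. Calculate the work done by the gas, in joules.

n = P₁V₁/(RT₁) = 316×22.9/(8.314×635) = 1.37 mol.
Adiabatic: T₂/T₁ = (P₂/P₁)^((γ−1)/γ) ⇒ T₂ = 635×(0.242)^0.194 = 483 K; V₂ = 71.9 L.
ΔU = nCvΔT = 1.37×34.6×(483−635) = -7240 J.
Q = 0 for an adiabatic process, so W = −ΔU = 7240 J.

7240 J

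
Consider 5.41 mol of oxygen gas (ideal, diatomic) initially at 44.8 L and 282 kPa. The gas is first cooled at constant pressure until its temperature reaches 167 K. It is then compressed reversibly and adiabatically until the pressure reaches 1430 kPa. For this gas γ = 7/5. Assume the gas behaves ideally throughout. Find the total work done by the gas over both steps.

-16200 J

T₁ = P₁V₁/(nR) = 282×44.8/(5.41×8.314) = 281 K.
Step 1 — Isobaric: P stays 282 kPa; V/T = const ⇒ T₂ = 167 K, V₂ = 26.6 L.
W = PΔV = 282×(26.6−44.8) kPa·L = -5120 J.
ΔU = nCvΔT = 5.41×20.8×(167−281) = -12800 J.
Q = ΔU + W = nCpΔT = -17900 J.
State after step 1: P = 282 kPa, V = 26.6 L, T = 167 K.
Step 2 — Adiabatic: T₂/T₁ = (P₂/P₁)^((γ−1)/γ) ⇒ T₂ = 167×(5.07)^0.286 = 266 K; V₂ = 8.35 L.
ΔU = nCvΔT = 5.41×20.8×(266−167) = 11100 J.
Q = 0 for an adiabatic process, so W = −ΔU = -11100 J.
Net over both steps: W = -16200 J, Q = -17900 J, ΔU = -1720 J.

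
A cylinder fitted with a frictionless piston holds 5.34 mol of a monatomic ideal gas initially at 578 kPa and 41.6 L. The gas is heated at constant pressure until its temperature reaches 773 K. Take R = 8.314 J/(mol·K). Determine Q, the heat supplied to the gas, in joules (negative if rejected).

25700 J

T₁ = P₁V₁/(nR) = 578×41.6/(5.34×8.314) = 542 K.
Isobaric: P stays 578 kPa; V/T = const ⇒ T₂ = 773 K, V₂ = 59.4 L.
W = PΔV = 578×(59.4−41.6) kPa·L = 10300 J.
ΔU = nCvΔT = 5.34×12.5×(773−542) = 15400 J.
Q = ΔU + W = nCpΔT = 25700 J.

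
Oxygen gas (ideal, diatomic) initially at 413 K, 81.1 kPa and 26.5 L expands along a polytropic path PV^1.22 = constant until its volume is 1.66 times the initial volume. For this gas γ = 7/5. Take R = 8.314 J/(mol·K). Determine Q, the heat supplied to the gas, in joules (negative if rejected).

n = P₁V₁/(RT₁) = 81.1×26.5/(8.314×413) = 0.626 mol.
Polytropic n=1.22: T₂ = T₁(V₁/V₂)^(n−1) = 413×(0.602)^0.22 = 369 K; P₂ = P₁(V₁/V₂)^n = 43.7 kPa.
W = (P₁V₁−P₂V₂)/(n−1) = (81.1×26.5−43.7×44.0)/0.22 = 1030 J.
ΔU = nCvΔT = 0.626×20.8×(369−413) = -567 J.
Q = ΔU + W = 464 J.

464 J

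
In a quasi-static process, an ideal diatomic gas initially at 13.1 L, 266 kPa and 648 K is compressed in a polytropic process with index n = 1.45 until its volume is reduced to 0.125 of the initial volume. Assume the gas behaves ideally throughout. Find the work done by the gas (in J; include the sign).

n = P₁V₁/(RT₁) = 266×13.1/(8.314×648) = 0.647 mol.
Polytropic n=1.45: T₂ = T₁(V₁/V₂)^(n−1) = 648×(8.00)^0.45 = 1650 K; P₂ = P₁(V₁/V₂)^n = 5420 kPa.
W = (P₁V₁−P₂V₂)/(n−1) = (266×13.1−5420×1.64)/0.45 = -12000 J.

-12000 J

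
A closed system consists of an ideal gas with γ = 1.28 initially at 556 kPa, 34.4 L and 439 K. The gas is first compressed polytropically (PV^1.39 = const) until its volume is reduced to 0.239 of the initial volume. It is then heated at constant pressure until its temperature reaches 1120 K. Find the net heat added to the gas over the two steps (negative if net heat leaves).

84700 J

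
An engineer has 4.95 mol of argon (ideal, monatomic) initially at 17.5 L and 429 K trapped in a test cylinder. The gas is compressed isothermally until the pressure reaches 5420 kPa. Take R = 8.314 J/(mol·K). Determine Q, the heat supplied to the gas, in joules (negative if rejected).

-29700 J

P₁ = nRT₁/V₁ = 4.95×8.314×429/17.5 = 1010 kPa.
Isothermal: T stays 429 K; PV = const ⇒ V₂ = 3.26 L, P₂ = 5420 kPa.
ΔU = 0 (ideal gas, T constant).
W = nRT ln(V₂/V₁) = 4.95×8.314×429×ln(0.186) = -29700 J.
Q = ΔU + W = -29700 J.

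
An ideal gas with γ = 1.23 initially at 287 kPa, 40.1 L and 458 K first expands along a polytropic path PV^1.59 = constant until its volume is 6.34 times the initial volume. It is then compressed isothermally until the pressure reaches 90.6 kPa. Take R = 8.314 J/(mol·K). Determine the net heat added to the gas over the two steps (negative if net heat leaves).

-27200 J

n = P₁V₁/(RT₁) = 287×40.1/(8.314×458) = 3.02 mol.
Step 1 — Polytropic n=1.59: T₂ = T₁(V₁/V₂)^(n−1) = 458×(0.158)^0.59 = 154 K; P₂ = P₁(V₁/V₂)^n = 15.2 kPa.
W = (P₁V₁−P₂V₂)/(n−1) = (287×40.1−15.2×254)/0.59 = 12900 J.
ΔU = nCvΔT = 3.02×36.1×(154−458) = -33200 J.
Q = ΔU + W = -20300 J.
State after step 1: P = 15.2 kPa, V = 254 L, T = 154 K.
Step 2 — Isothermal: T stays 154 K; PV = const ⇒ V₂ = 42.7 L, P₂ = 90.6 kPa.
ΔU = 0 (ideal gas, T constant).
W = nRT ln(V₂/V₁) = 3.02×8.314×154×ln(0.168) = -6900 J.
Q = ΔU + W = -6900 J.
Net over both steps: W = 6040 J, Q = -27200 J, ΔU = -33200 J.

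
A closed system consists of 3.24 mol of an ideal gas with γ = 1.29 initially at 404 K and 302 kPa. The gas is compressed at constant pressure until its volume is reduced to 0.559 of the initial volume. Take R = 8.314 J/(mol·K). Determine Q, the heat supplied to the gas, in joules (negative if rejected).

-21300 J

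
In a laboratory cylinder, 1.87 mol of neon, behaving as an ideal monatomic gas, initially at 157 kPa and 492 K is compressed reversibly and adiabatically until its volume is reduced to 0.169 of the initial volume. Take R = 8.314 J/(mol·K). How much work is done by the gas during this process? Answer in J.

V₁ = nRT₁/P₁ = 1.87×8.314×492/157 = 48.7 L.
Adiabatic: TV^(γ−1) = const ⇒ T₂ = 492×(5.92)^0.667 = 1610 K; PV^γ = const ⇒ P₂ = 3040 kPa.
ΔU = nCvΔT = 1.87×12.5×(1610−492) = 26100 J.
Q = 0 for an adiabatic process, so W = −ΔU = -26100 J.

-26100 J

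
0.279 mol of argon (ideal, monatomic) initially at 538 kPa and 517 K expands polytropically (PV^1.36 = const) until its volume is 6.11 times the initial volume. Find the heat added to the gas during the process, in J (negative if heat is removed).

734 J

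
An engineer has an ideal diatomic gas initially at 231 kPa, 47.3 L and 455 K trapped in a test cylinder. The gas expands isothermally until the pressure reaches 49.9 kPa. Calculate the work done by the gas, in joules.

16700 J

n = P₁V₁/(RT₁) = 231×47.3/(8.314×455) = 2.89 mol.
Isothermal: T stays 455 K; PV = const ⇒ V₂ = 219 L, P₂ = 49.9 kPa.
W = nRT ln(V₂/V₁) = 2.89×8.314×455×ln(4.63) = 16700 J.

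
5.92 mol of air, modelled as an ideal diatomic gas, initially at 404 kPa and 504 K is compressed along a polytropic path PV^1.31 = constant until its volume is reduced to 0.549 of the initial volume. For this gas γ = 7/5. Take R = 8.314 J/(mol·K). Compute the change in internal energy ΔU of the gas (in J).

12700 J

V₁ = nRT₁/P₁ = 5.92×8.314×504/404 = 61.4 L.
Polytropic n=1.31: T₂ = T₁(V₁/V₂)^(n−1) = 504×(1.82)^0.31 = 607 K; P₂ = P₁(V₁/V₂)^n = 886 kPa.
For an ideal gas ΔU = nCvΔT with Cv = (5/2)R = 20.8 J/(mol·K).
ΔU = 5.92×20.8×(607−504) = 12700 J.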